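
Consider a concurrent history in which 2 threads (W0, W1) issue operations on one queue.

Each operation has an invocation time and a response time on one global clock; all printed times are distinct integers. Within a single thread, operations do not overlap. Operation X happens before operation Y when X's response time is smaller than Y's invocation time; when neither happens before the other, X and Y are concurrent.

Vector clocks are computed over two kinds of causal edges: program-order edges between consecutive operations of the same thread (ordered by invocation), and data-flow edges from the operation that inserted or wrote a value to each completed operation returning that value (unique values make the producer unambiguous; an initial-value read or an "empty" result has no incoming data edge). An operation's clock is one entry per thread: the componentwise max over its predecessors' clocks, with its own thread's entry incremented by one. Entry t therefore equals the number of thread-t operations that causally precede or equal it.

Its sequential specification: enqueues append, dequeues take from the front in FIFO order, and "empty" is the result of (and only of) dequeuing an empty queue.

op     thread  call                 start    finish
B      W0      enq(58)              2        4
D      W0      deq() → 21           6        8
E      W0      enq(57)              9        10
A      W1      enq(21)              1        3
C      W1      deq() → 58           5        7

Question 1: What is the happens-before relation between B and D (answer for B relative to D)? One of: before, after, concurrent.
B spans [2,4], D spans [6,8]
resp(B)=4 < inv(D)=6

before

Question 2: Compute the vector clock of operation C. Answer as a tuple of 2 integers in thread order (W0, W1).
VC(A, invoked at 1): no causal predecessors; +1 on W1 → (0, 1)
VC(B, invoked at 2): no causal predecessors; +1 on W0 → (1, 0)
VC(C, invoked at 5): max of VC(A)=(0, 1), VC(B)=(1, 0), then +1 on thread W1 → (1, 2)
VC(D, invoked at 6): max of VC(A)=(0, 1), VC(B)=(1, 0), then +1 on thread W0 → (2, 1)
VC(E, invoked at 9): max of VC(D)=(2, 1), then +1 on thread W0 → (3, 1)
target: VC(C) = (1, 2)

(1, 2)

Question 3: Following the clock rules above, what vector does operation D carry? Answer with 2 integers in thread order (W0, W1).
A (invocation 1): nothing precedes it; W1's component alone gives (0, 1)
B (invocation 2): nothing precedes it; W0's component alone gives (1, 0)
C, invoked 5, takes VC(A)=(0, 1), VC(B)=(1, 0) under max, adds 1 for W1 → (1, 2)
D, invoked 6, takes VC(A)=(0, 1), VC(B)=(1, 0) under max, adds 1 for W0 → (2, 1)
E, invoked 9, takes VC(D)=(2, 1) under max, adds 1 for W0 → (3, 1)
target: VC(D) = (2, 1)

(2, 1)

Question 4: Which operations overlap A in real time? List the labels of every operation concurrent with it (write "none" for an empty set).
concurrent with A ([1,3]): every op whose interval crosses 1..3
B [2,4]: concurrent
C [5,7]: after
D [6,8]: after
E [9,10]: after

B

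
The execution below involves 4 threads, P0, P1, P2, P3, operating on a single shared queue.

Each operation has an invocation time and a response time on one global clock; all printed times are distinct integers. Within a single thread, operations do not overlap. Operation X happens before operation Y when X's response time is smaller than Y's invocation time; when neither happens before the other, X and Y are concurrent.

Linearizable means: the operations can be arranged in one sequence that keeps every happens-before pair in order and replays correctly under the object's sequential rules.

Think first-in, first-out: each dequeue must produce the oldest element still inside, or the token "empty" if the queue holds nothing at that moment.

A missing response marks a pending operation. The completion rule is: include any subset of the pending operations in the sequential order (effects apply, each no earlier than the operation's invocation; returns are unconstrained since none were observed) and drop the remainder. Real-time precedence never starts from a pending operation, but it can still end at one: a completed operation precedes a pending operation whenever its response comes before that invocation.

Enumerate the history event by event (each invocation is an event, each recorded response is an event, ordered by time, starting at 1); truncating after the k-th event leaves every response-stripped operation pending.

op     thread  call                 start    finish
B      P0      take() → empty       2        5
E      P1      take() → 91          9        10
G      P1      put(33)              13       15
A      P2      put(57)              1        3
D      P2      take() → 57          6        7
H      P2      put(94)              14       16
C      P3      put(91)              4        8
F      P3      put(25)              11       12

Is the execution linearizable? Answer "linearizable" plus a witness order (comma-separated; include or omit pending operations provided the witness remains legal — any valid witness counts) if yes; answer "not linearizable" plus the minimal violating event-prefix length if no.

linearizable — witness: B, A, C, D, E, F, G, H

after step 1 (B take() → empty): queue <>
after step 2 (A put(57)): queue <57>
after step 3 (C put(91)): queue <57,91>
after step 4 (D take() → 57): queue <91>
after step 5 (E take() → 91): queue <>
after step 6 (F put(25)): queue <25>
after step 7 (G put(33)): queue <25,33>
after step 8 (H put(94)): queue <25,33,94>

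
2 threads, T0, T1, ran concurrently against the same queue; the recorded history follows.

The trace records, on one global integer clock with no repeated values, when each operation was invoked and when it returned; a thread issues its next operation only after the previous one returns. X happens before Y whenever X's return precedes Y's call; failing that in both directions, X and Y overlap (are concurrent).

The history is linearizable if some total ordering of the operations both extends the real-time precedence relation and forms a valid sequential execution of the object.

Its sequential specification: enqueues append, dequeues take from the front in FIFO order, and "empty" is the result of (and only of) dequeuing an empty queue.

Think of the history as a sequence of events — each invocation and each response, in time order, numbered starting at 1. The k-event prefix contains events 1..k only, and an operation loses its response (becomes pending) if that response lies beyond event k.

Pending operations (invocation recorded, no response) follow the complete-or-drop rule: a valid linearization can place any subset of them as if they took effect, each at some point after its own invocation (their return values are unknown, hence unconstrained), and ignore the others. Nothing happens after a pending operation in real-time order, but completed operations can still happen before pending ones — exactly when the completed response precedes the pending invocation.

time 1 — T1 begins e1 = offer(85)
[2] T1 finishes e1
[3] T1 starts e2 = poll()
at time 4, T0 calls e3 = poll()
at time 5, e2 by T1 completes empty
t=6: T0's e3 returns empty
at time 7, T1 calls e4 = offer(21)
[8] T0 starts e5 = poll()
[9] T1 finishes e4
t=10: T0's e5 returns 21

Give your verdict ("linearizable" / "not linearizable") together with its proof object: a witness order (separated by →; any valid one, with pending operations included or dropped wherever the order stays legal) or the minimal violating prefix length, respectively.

prefix check: 1..5 passes, 1..6 fails once e3's time-6 response joins
the 3 completed operations admit 2 real-time orders; each fails the queue replay
one such order, e1, e2, e3, breaks at step 2 where e2 poll() → empty is illegal
one such order, e1, e3, e2, breaks at step 2 where e3 poll() → empty is illegal

not linearizable — minimal violating prefix: 6 events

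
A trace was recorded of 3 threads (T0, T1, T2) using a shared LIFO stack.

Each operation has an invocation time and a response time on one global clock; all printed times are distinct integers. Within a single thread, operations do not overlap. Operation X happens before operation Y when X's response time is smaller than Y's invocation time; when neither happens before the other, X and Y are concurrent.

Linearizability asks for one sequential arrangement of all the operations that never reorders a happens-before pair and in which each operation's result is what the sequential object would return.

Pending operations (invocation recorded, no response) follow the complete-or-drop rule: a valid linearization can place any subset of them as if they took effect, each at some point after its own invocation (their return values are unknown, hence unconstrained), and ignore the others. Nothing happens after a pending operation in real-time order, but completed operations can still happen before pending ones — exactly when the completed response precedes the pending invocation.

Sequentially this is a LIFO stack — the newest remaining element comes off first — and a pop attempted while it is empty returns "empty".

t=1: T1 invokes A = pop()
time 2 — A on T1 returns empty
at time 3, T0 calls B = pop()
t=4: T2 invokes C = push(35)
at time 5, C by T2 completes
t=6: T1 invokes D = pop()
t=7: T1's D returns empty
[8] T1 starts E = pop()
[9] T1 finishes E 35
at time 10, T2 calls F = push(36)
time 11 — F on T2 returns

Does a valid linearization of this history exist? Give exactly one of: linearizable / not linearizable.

not linearizable

cut after 8 events: linearizable; cut after 9 events (E responds, time 9): not linearizable
one real-time candidate order over the 4 completed operations — the LIFO stack replay rejects it
including or dropping the 1 pending operation (B) in any combination fails
sample order A, C, D, E (pending dropped) stalls at step 3 — D pop() → empty has no legal effect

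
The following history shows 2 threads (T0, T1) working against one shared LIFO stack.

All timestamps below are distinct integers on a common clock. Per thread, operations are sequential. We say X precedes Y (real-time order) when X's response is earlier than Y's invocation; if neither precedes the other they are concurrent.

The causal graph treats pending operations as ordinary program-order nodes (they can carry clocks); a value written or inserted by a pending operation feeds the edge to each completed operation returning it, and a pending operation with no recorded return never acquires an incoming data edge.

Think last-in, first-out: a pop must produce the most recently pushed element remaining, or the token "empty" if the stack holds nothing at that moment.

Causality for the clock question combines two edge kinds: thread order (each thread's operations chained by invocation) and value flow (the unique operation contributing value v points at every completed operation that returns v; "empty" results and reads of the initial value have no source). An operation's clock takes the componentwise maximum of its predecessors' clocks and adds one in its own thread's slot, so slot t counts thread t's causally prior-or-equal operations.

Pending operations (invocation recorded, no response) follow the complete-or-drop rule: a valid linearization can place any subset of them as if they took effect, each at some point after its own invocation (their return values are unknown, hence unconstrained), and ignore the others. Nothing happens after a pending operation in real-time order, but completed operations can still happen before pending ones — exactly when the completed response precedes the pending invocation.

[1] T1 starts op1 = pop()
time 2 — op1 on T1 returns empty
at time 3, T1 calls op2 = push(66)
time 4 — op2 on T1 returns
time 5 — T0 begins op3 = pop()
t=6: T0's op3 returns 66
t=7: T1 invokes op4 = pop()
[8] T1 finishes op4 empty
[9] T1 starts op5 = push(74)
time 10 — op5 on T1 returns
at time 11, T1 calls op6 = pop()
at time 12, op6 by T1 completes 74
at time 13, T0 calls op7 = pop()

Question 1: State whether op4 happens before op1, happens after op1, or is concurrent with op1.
op4 spans [7,8], op1 spans [1,2]
resp(op1)=2 < inv(op4)=7

after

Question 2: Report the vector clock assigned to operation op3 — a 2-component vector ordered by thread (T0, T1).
invoked at 1, op1 has no predecessors; its own T1 bump gives (0, 1)
VC(op2, invoked at 3): max of VC(op1)=(0, 1), then +1 on thread T1 → (0, 2)
VC(op4, invoked at 7): max of VC(op2)=(0, 2), then +1 on thread T1 → (0, 3)
VC(op3, invoked at 5): max of VC(op2)=(0, 2), then +1 on thread T0 → (1, 2)
VC(op5, invoked at 9): max of VC(op4)=(0, 3), then +1 on thread T1 → (0, 4)
VC(op7, invoked at 13): max of VC(op3)=(1, 2), then +1 on thread T0 → (2, 2)
VC(op6, invoked at 11): max of VC(op5)=(0, 4), then +1 on thread T1 → (0, 5)
target: VC(op3) = (1, 2)

(1, 2)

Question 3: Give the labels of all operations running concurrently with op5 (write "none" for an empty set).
overlap test against op5 [9,10]: concurrent iff the interval meets 9..10
op1 [1,2]: before
op2 [3,4]: before
op3 [5,6]: before
op4 [7,8]: before
op6 [11,12]: after
op7 [13,…): after

none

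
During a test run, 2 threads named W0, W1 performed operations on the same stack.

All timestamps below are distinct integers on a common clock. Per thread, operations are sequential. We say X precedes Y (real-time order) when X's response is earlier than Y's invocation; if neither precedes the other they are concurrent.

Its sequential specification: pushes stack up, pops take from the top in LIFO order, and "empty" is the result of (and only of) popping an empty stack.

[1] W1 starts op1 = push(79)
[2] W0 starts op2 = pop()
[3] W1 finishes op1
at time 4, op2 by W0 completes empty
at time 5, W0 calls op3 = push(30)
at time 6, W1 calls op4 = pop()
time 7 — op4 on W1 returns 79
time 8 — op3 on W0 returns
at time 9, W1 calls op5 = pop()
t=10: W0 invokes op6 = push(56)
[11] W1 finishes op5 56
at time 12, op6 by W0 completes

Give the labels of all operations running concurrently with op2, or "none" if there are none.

op2 spans [2,4]: anything still running between times 2 and 4 counts as concurrent
op1 [1,3]: concurrent
op3 [5,8]: after
op4 [6,7]: after
op5 [9,11]: after
op6 [10,12]: after

op1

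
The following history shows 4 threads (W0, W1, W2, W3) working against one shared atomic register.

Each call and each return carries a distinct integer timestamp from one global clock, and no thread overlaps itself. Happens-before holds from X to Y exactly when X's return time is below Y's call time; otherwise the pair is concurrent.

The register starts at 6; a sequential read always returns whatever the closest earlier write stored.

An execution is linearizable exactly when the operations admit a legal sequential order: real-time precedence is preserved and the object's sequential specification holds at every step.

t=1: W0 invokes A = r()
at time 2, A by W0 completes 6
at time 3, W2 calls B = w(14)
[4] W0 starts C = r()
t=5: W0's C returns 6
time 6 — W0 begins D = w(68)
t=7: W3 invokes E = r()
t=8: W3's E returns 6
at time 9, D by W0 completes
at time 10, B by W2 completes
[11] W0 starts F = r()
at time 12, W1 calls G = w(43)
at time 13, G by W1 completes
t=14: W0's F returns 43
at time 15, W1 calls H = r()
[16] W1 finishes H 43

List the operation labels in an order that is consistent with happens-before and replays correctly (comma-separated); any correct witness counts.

1. A r() → 6, leaving value 6
2. C r() → 6, leaving value 6
3. E r() → 6, leaving value 6
4. B w(14), leaving value 14
5. D w(68), leaving value 68
6. G w(43), leaving value 43
7. F r() → 43, leaving value 43
8. H r() → 43, leaving value 43

A, C, E, B, D, G, F, H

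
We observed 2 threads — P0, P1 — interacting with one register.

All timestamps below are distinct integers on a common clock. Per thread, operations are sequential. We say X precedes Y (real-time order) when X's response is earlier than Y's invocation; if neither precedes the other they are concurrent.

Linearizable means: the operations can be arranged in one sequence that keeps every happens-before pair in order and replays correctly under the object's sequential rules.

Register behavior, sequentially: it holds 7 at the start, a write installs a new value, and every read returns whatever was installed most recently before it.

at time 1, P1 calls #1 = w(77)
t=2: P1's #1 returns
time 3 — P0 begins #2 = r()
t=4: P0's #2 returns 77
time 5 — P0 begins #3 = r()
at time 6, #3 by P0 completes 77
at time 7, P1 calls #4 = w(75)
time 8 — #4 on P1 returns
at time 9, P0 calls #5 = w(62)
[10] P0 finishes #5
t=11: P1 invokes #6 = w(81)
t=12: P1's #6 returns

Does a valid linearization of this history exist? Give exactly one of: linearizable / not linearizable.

linearizable

a witness: #1, #2, #3, #4, #5, #6
after step 1 (#1 w(77)): value 77
after step 2 (#2 r() → 77): value 77
after step 3 (#3 r() → 77): value 77
after step 4 (#4 w(75)): value 75
after step 5 (#5 w(62)): value 62
after step 6 (#6 w(81)): value 81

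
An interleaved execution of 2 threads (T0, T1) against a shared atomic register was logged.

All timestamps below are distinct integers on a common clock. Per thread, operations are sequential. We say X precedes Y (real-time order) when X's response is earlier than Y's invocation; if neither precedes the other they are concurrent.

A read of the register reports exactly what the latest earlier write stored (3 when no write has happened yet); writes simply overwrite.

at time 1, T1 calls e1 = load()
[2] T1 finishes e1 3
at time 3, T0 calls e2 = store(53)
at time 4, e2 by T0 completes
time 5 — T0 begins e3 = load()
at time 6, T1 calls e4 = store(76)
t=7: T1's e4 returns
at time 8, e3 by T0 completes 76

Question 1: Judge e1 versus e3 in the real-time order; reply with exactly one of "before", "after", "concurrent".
e1 spans [1,2], e3 spans [5,8]
resp(e1)=2 < inv(e3)=5

before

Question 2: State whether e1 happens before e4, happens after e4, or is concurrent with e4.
e1 spans [1,2], e4 spans [6,7]
resp(e1)=2 < inv(e4)=6

before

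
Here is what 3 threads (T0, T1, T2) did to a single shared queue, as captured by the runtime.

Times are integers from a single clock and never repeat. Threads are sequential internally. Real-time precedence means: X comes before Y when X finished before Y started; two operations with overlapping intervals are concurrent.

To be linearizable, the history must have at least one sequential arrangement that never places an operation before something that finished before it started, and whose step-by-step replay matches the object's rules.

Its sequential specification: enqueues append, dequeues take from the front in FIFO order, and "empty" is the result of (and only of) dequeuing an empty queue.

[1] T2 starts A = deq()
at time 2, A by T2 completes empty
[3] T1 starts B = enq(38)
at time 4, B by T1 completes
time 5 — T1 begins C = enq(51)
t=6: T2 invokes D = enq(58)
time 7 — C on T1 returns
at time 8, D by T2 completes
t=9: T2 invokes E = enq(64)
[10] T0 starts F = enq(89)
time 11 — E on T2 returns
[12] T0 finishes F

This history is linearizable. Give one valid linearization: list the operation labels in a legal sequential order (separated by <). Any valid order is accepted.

A < B < C < D < E < F

after step 1 (A deq() → empty): queue <>
after step 2 (B enq(38)): queue <38>
after step 3 (C enq(51)): queue <38,51>
after step 4 (D enq(58)): queue <38,51,58>
after step 5 (E enq(64)): queue <38,51,58,64>
after step 6 (F enq(89)): queue <38,51,58,64,89>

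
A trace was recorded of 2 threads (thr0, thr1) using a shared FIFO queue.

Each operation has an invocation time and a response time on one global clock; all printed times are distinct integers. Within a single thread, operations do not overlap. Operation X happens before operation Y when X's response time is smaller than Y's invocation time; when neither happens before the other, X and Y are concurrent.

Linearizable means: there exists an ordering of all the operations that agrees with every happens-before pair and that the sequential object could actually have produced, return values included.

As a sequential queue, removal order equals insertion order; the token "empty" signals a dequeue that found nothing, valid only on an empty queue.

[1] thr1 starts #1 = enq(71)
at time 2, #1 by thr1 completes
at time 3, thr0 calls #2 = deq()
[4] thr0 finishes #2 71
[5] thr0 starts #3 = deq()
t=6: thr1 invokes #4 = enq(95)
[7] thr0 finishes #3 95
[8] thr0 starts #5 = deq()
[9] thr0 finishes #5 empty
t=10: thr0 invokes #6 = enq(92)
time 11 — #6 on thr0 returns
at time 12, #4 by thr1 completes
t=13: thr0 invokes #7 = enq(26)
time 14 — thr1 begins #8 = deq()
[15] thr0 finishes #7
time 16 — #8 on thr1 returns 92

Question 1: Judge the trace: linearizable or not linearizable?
linearizable

witness order: #1, #2, #4, #3, #5, #6, #7, #8
1. #1 enq(71), leaving queue <71>
2. #2 deq() → 71, leaving queue <>
3. #4 enq(95), leaving queue <95>
4. #3 deq() → 95, leaving queue <>
5. #5 deq() → empty, leaving queue <>
6. #6 enq(92), leaving queue <92>
7. #7 enq(26), leaving queue <92,26>
8. #8 deq() → 92, leaving queue <26>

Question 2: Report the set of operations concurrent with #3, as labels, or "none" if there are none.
Answer: #4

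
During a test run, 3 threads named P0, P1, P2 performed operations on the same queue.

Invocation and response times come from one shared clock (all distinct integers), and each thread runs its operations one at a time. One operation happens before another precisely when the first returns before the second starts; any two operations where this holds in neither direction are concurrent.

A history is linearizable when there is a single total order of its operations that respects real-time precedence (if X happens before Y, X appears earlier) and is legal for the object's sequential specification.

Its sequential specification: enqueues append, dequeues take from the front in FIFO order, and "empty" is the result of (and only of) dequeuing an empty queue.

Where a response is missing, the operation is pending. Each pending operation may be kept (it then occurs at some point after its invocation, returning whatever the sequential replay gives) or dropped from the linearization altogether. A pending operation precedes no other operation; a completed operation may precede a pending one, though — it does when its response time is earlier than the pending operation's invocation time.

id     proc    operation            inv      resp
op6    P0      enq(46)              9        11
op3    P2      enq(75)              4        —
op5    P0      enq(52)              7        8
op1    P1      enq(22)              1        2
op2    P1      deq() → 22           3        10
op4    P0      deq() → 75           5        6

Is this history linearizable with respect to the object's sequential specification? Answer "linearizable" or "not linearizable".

linearizable

one valid linearization: op1, op2, op3, op4, op5, op6
after step 1 (op1 enq(22)): queue <22>
after step 2 (op2 deq() → 22): queue <>
after step 3 (op3 enq(75) (pending, included)): queue <75>
after step 4 (op4 deq() → 75): queue <>
after step 5 (op5 enq(52)): queue <52>
after step 6 (op6 enq(46)): queue <52,46>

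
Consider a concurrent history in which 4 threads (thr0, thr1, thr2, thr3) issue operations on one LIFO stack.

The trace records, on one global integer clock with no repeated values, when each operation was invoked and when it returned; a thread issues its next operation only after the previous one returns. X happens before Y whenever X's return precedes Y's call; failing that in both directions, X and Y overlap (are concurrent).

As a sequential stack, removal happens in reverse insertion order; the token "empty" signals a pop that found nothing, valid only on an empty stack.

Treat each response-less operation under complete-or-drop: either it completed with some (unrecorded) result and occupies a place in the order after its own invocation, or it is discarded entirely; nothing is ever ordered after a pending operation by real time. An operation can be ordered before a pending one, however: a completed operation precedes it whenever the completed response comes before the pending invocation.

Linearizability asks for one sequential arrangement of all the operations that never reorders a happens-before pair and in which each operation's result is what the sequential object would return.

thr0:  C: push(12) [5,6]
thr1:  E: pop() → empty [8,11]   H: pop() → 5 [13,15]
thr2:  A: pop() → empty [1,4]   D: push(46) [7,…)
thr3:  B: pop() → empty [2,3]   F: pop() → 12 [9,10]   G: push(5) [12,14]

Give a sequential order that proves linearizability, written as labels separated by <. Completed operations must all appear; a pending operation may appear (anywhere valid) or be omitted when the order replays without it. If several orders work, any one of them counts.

after step 1 (A pop() → empty): stack <>
after step 2 (B pop() → empty): stack <>
after step 3 (C push(12)): stack <12>
after step 4 (F pop() → 12): stack <>
after step 5 (E pop() → empty): stack <>
after step 6 (D push(46) (pending, included)): stack <46>
after step 7 (G push(5)): stack <46,5>
after step 8 (H pop() → 5): stack <46>

A < B < C < F < E < D < G < H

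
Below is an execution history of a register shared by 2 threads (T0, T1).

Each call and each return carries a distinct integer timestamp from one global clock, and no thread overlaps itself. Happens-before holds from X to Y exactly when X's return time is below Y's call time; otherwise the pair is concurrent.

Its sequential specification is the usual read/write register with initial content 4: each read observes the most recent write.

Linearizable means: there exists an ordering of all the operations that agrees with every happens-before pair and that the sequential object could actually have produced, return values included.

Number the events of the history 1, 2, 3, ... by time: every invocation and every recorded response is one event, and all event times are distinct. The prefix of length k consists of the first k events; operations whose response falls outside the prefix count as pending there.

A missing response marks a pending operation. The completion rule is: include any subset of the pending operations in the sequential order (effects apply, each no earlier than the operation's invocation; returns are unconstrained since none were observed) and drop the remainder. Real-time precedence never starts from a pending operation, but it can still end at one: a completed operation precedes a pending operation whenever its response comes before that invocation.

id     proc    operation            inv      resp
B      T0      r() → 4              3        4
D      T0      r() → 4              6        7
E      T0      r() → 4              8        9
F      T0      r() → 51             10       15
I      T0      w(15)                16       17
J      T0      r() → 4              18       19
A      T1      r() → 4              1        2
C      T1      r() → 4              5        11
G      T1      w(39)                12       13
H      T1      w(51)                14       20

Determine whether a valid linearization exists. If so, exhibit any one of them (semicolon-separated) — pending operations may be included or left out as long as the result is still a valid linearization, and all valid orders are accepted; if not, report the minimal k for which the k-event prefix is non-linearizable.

not linearizable — minimal violating prefix: 19 events

the violation lands at event 19, J's response at time 19: events 1..18 linearize, events 1..19 do not
checked exhaustively: 7 real-time-consistent orders of 9 completed operations, zero legal register replays
including or dropping the 1 pending operation (H) in any combination fails
take A, B, C, D, E, F, G, I, J (pending dropped): step 6 already fails, because F r() → 51 cannot occur there
take A, B, C, D, E, G, F, I, J (pending dropped): step 7 already fails, because F r() → 51 cannot occur there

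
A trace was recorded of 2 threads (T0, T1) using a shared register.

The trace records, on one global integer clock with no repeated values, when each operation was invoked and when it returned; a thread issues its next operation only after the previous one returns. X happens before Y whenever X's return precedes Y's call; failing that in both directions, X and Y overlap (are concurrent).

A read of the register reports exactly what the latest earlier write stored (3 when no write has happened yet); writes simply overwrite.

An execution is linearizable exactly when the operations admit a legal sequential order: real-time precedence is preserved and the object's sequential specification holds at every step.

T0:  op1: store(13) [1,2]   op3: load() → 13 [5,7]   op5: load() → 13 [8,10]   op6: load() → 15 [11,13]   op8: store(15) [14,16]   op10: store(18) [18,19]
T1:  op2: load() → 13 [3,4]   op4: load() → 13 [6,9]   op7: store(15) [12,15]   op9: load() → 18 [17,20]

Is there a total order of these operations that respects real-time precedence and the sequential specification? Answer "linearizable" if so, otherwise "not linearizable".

linearizable

one valid linearization: op1, op2, op3, op4, op5, op7, op6, op8, op10, op9
1. op1 store(13), leaving value 13
2. op2 load() → 13, leaving value 13
3. op3 load() → 13, leaving value 13
4. op4 load() → 13, leaving value 13
5. op5 load() → 13, leaving value 13
6. op7 store(15), leaving value 15
7. op6 load() → 15, leaving value 15
8. op8 store(15), leaving value 15
9. op10 store(18), leaving value 18
10. op9 load() → 18, leaving value 18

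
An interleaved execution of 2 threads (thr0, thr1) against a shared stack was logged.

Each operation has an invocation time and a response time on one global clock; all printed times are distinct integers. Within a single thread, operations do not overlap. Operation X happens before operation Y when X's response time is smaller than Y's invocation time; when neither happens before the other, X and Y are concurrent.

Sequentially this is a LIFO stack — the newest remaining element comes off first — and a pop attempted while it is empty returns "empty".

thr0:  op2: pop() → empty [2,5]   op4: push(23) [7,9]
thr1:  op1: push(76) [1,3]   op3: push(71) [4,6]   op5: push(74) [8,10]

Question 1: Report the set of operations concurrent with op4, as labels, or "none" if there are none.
overlap test against op4 [7,9]: concurrent iff the interval meets 7..9
op1 [1,3]: before
op2 [2,5]: before
op3 [4,6]: before
op5 [8,10]: concurrent

op5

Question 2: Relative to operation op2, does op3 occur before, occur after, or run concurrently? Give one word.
op3 spans [4,6], op2 spans [2,5]
the intervals overlap in both directions

concurrent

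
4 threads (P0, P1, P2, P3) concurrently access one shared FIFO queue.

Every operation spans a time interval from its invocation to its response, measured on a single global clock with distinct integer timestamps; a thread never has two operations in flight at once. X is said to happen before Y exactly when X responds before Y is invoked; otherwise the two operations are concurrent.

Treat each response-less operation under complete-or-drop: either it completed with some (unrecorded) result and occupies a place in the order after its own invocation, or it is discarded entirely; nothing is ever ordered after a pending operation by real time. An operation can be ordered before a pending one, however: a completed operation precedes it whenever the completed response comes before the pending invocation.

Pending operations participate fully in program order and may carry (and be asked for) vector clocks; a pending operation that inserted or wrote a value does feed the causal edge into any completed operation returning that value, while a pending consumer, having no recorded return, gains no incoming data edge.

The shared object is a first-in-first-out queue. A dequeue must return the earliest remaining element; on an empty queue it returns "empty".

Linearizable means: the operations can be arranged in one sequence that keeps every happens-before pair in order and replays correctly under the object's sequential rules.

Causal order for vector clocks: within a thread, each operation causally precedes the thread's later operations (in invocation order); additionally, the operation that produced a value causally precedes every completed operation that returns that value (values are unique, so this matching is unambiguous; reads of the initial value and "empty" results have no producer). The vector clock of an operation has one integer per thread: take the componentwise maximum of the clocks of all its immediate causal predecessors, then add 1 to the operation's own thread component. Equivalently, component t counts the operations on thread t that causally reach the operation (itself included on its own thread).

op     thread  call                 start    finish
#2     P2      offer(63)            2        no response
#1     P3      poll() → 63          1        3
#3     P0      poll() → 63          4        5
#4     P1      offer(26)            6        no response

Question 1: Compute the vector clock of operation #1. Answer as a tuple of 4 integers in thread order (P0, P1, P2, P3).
root op #2, invoked 2: fresh clock plus P2's own tick → (0, 0, 1, 0)
root op #4, invoked 6: fresh clock plus P1's own tick → (0, 1, 0, 0)
#1, invoked 1, takes VC(#2)=(0, 0, 1, 0) under max, adds 1 for P3 → (0, 0, 1, 1)
#3, invoked 4, takes VC(#2)=(0, 0, 1, 0) under max, adds 1 for P0 → (1, 0, 1, 0)
target: VC(#1) = (0, 0, 1, 1)

(0, 0, 1, 1)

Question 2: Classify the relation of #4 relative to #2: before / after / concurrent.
#4 spans [6,…), #2 spans [2,…)
the intervals overlap in both directions

concurrent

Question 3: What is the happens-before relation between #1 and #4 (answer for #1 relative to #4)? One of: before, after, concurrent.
#1 spans [1,3], #4 spans [6,…)
resp(#1)=3 < inv(#4)=6

before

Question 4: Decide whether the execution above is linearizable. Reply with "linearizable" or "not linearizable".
the violation lands at event 5, #3's response at time 5: events 1..4 linearize, events 1..5 do not
exactly one order of the 2 completed ops respects real time; the FIFO queue replay fails
every completion of the 1 pending operation (#2) was checked; none linearizes
take #1, #3 (pending dropped): step 1 already fails, because #1 poll() → 63 cannot occur there

not linearizable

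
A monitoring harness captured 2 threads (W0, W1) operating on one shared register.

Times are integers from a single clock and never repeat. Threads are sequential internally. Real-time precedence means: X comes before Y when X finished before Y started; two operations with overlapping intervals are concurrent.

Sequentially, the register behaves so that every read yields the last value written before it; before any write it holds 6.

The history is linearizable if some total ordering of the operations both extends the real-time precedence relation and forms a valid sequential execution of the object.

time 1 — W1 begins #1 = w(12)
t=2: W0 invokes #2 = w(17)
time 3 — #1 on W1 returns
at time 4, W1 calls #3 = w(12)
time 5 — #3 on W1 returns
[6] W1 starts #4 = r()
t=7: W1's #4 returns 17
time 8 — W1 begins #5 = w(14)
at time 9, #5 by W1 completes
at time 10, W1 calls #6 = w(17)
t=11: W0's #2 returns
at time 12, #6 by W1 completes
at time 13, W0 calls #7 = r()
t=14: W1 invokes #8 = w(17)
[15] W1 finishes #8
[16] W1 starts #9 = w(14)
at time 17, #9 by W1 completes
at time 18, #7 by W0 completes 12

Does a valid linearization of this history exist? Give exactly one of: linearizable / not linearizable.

prefix check: 1..17 passes, 1..18 fails once #7's time-18 response joins
18 orders of the 9 completed register ops respect real time; none is legal
sample order #1, #2, #3, #4, #5, #6, #7, #8, #9 stalls at step 4 — #4 r() → 17 has no legal effect
sample order #1, #2, #3, #4, #5, #6, #8, #7, #9 stalls at step 4 — #4 r() → 17 has no legal effect

not linearizable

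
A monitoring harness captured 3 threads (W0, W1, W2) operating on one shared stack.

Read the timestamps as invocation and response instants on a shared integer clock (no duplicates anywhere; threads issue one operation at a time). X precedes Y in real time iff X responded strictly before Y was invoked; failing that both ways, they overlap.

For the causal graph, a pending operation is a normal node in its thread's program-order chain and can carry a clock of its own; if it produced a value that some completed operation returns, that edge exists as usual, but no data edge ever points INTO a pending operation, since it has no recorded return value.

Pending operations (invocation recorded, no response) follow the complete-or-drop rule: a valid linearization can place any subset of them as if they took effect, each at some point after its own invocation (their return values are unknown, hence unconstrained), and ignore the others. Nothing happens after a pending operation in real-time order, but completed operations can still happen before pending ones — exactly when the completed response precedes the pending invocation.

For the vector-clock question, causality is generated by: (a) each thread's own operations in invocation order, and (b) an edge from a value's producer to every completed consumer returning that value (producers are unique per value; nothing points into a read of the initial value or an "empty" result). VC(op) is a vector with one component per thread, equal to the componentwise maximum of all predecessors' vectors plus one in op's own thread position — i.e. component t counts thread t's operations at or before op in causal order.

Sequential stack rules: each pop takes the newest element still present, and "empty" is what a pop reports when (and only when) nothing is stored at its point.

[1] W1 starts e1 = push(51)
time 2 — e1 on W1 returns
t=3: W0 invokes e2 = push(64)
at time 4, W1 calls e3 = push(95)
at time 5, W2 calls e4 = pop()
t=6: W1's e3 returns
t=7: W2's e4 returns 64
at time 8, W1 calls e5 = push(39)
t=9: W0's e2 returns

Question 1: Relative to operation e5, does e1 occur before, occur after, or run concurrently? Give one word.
before

e1 spans [1,2], e5 spans [8,…)
resp(e1)=2 < inv(e5)=8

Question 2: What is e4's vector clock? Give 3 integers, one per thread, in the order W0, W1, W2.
(1, 0, 1)

VC(e1, invoked at 1): no causal predecessors; +1 on W1 → (0, 1, 0)
VC(e2, invoked at 3): no causal predecessors; +1 on W0 → (1, 0, 0)
from VC(e1)=(0, 1, 0), e3 (invoked 4) maxes components and bumps W1 → (0, 2, 0)
from VC(e2)=(1, 0, 0), e4 (invoked 5) maxes components and bumps W2 → (1, 0, 1)
from VC(e3)=(0, 2, 0), e5 (invoked 8) maxes components and bumps W1 → (0, 3, 0)
target: VC(e4) = (1, 0, 1)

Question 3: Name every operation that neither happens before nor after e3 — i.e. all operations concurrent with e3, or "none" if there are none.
e2, e4

e3 runs from 4 to 6; window-overlapping ops are concurrent
e1 [1,2]: before
e2 [3,9]: concurrent
e4 [5,7]: concurrent
e5 [8,…): after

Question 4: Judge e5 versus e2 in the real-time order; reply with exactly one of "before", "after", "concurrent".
concurrent

e5 spans [8,…), e2 spans [3,9]
the intervals overlap in both directions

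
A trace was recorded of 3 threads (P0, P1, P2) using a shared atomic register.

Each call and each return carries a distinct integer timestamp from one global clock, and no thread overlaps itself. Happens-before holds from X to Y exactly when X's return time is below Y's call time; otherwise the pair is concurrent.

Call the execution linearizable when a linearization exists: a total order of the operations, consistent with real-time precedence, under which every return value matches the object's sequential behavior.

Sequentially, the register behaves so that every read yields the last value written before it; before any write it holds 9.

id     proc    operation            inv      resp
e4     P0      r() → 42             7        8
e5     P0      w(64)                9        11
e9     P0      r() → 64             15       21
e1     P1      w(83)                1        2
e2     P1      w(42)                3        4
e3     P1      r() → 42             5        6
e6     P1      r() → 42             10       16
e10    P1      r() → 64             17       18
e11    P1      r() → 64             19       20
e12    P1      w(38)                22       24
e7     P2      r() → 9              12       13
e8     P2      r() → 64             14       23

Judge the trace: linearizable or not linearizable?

not linearizable

cut after 12 events: linearizable; cut after 13 events (e7 responds, time 13): not linearizable
one real-time candidate order over the 6 completed operations — the atomic register replay rejects it
completion choices over the 1 pending operation (e6) were checked; none helps
sample order e1, e2, e3, e4, e5, e7 (pending dropped) stalls at step 6 — e7 r() → 9 has no legal effect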